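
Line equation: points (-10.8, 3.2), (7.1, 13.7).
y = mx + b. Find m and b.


m = (10.5)/(17.9) = 0.5866
b = y1 - m*x1 = 3.2 - (10.5*(-10.8))/(17.9) = 3.2 + 6.3352 = 9.5352

y = 0.5866x + 9.5352


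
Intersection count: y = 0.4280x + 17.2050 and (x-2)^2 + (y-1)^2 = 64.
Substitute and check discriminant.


Substitute y = 0.4280x + 17.2050: (x-2)^2 + (0.4280x+17.2050-1)^2 = 64
Expand to Ax^2 + Bx + C = 0, where b-k = 16.205
A = 1+m^2 = 1.183184
B = 2(m(b-k) - h) = 2(0.4280*16.205 - 2) = 9.87148
C = h^2 + (b-k)^2 - r^2 = 4 + 262.602025 - 64 = 202.602025
disc = B^2-4AC = 97.4461 - 958.8619 = -861.4158
disc < 0

0 intersection points


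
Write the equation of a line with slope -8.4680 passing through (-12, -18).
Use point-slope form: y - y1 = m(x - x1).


y + 18 = -8.4680(x + 12)
y = -8.4680x - 18 + 8.4680*(-12)
y = -8.4680x - 119.6160

y = -8.4680x - 119.6160


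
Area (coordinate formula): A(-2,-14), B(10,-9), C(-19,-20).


-2*(-9+ 20) = -22
10*(-20+ 14) = -60
-19*(-14+ 9) = 95
sum = 13
Area = |13|/2 = 6.5000

6.5000 sq units


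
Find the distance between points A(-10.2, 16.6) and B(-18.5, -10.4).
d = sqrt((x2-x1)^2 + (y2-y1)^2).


dx = -18.5 + 10.2 = -8.3
dy = -10.4 - 16.6 = -27.0
d = sqrt(68.89 + 729.0) = sqrt(797.89) = 28.2469

28.2469


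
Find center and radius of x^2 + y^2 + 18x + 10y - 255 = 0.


h = -D/2 = -18/2 = -9
k = -E/2 = -10/2 = -5
r^2 = h^2 + k^2 - F = 81 + 25 + 255 = 361
r = 19

Center (-9, -5), radius = 19


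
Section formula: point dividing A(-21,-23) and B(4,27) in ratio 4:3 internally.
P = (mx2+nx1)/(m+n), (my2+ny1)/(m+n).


Px = (4*4 + 3*(-21))/7 = -47/7 = -6.7143
Py = (4*27 + 3*(-23))/7 = 39/7 = 5.5714

P = (-6.7143, 5.5714)


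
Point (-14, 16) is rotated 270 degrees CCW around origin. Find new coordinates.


cos(270) = 0, sin(270) = -1
x' = -14*0 - 16*(-1) = 16
y' = -14*(-1) + 16*0 = 14

(16, 14)


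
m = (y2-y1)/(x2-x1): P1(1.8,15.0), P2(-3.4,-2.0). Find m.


dy = -2.0 - 15.0 = -17.0
dx = -3.4 - 1.8 = -5.2
m = -17.0/(-5.2) = 3.2692

m = 3.2692


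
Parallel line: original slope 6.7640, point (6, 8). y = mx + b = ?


Parallel lines have equal slopes.
m2 = 6.7640
b2 = 8 - 6.7640*6 = -32.5840

y = 6.7640x - 32.5840


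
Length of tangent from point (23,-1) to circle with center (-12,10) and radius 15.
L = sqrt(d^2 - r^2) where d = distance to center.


d = sqrt((23+ 12)^2 + (-1-10)^2) = sqrt(1225+121) = 36.6879
L = sqrt(1346.0000 - 225) = sqrt(1121.0000) = 33.4813

33.4813


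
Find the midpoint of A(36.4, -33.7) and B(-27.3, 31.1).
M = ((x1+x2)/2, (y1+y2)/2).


Mx = (36.4 - 27.3)/2 = 9.1/2 = 4.5500
My = (-33.7 + 31.1)/2 = -2.6/2 = -1.3000

(4.5500, -1.3000)


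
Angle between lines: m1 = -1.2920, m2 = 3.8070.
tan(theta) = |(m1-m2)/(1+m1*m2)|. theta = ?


m1-m2 = -5.099
1+m1*m2 = -3.918644
tan(theta) = |-5.099/(-3.918644)| = 1.301215
theta = arctan(|-5.099/(-3.918644)|) = 52.4573 degrees (acute angle)

52.4573 degrees


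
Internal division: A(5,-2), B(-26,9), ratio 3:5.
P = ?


Px = (3*(-26) + 5*5)/8 = -53/8 = -6.6250
Py = (3*9 + 5*(-2))/8 = 17/8 = 2.1250

P = (-6.6250, 2.1250)


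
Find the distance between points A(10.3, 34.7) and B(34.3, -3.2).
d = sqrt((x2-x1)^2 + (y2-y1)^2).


dx = 34.3 - 10.3 = 24
dy = -3.2 - 34.7 = -37.9
d = sqrt(576 + 1436.41) = sqrt(2012.41) = 44.8599

44.8599


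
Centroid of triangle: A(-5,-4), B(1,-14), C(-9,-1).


Gx = (-5+1- 9)/3 = -13/3 = -4.3333
Gy = (-4- 14- 1)/3 = -19/3 = -6.3333

G = (-4.3333, -6.3333)


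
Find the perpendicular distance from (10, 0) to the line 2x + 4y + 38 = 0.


|2*10 + 4*0 + 38| = |58| = 58
sqrt(4 + 16) = sqrt(20) = 4.4721
d = 58/sqrt(20) = 12.9692

12.9692


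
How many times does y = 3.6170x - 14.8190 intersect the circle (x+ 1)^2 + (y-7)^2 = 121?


Substitute y = 3.6170x - 14.8190: (x+ 1)^2 + (3.6170x- 14.8190-7)^2 = 121
Expand to Ax^2 + Bx + C = 0, where b-k = -21.819
A = 1+m^2 = 14.082689
B = 2(m(b-k) - h) = 2(3.6170*(-21.819) + 1) = -155.838646
C = h^2 + (b-k)^2 - r^2 = 1 + 476.068761 - 121 = 356.068761
disc = B^2-4AC = 24285.6836 - 20057.6225 = 4228.0611
disc > 0

2 intersection points


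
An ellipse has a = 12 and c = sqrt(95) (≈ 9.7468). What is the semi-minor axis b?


b^2 = 12^2 - (sqrt(95))^2 = 144 - 95 = 49
b = sqrt(49) = 7

b = 7


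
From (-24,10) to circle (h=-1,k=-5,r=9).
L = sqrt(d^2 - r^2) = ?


d = sqrt((-24+ 1)^2 + (10+ 5)^2) = sqrt(529+225) = 27.4591
L = sqrt(754.0000 - 81) = sqrt(673.0000) = 25.9422

25.9422


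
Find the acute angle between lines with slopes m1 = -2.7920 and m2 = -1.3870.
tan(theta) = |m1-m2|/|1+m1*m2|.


m1-m2 = -1.405
1+m1*m2 = 4.872504
tan(theta) = |-1.405/4.872504| = 0.288353
theta = arctan(|-1.405/4.872504|) = 16.0851 degrees (acute angle)

16.0851 degrees


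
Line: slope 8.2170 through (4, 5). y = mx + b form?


y - 5 = 8.2170(x - 4)
y = 8.2170x + 5 - 8.2170*4
y = 8.2170x - 27.8680

y = 8.2170x - 27.8680


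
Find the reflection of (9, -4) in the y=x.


Reflection rule for y=x: (y, x)
(9, -4) -> (-4, 9)

(-4, 9)


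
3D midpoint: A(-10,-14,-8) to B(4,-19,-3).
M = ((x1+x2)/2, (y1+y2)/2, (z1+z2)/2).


Mx = (-10+4)/2 = -3.0000
My = (-14- 19)/2 = -16.5000
Mz = (-8- 3)/2 = -5.5000

M = (-3.0000, -16.5000, -5.5000)


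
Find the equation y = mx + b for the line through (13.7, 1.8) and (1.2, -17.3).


m = (-19.1)/(-12.5) = 1.5280
b = y1 - m*x1 = 1.8 - (-19.1*13.7)/(-12.5) = 1.8 - 20.9336 = -19.1336

y = 1.5280x - 19.1336


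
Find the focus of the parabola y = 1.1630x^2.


a = 1.1630
4a = 4.6520
focus = (0, 1/4.6520) = (0, 0.2150)

Focus = (0, 0.2150)


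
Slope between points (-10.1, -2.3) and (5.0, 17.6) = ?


dy = 17.6 + 2.3 = 19.9
dx = 5.0 + 10.1 = 15.1
m = 19.9/15.1 = 1.3179

m = 1.3179


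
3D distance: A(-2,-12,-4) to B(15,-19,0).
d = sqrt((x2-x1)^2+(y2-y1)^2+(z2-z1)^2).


dx=17, dy=-7, dz=4
d = sqrt(289+49+16) = sqrt(354) = 18.8149

18.8149


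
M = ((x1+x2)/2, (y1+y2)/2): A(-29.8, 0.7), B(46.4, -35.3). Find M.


Mx = (-29.8 + 46.4)/2 = 16.6/2 = 8.3000
My = (0.7 - 35.3)/2 = -34.6/2 = -17.3000

(8.3000, -17.3000)


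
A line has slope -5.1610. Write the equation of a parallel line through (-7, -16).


Parallel lines have equal slopes.
m2 = -5.1610
b2 = -16 + 5.1610*(-7) = -52.1270

y = -5.1610x - 52.1270


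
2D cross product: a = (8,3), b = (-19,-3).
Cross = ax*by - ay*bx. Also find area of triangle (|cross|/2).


cross = 8*(-3) - 3*(-19) = -24 + 57 = 33
Triangle area = |33|/2 = 33/2 = 16.5000

cross = 33, triangle area = 16.5000


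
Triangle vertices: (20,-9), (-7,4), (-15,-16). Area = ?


20*(4+ 16) = 400
-7*(-16+ 9) = 49
-15*(-9-4) = 195
sum = 644
Area = |644|/2 = 322.0000

322.0000 sq units


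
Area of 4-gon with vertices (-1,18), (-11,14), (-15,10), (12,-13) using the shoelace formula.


sum(xi*y_{i+1}) = -1*14 - 11*10 - 15*(-13) + 12*18 = 287
sum(yi*x_{i+1}) = 18*(-11) + 14*(-15) + 10*12 - 13*(-1) = -275
Area = |287 + 275|/2 = 562/2 = 281.0000

281.0000 sq units


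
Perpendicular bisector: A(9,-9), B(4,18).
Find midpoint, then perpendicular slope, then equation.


Midpoint = (6.5, 4.5)
Slope of AB = dy/dx = 27/(-5) = -5.4000
Perp slope = -dx/dy = 5/27 = 0.1852
b = My - (perp slope)*Mx = 4.5 + (-5*6.5)/27 = 4.5 - 1.2037 = 3.2963

y = 0.1852x + 3.2963


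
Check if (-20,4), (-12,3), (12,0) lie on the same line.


-20*(3-0) - 12*(0-4) + 12*(4-3)
= -60 + 48 + 12 = 0

Yes, collinear (determinant = 0)


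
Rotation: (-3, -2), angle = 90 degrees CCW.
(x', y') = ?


cos(90) = 0, sin(90) = 1
x' = -3*0 + 2*1 = 2
y' = -3*1 - 2*0 = -3

(2, -3)


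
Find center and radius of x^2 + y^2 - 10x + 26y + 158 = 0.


h = -D/2 = 10/2 = 5
k = -E/2 = -26/2 = -13
r^2 = h^2 + k^2 - F = 25 + 169 - 158 = 36
r = 6

Center (5, -13), radius = 6


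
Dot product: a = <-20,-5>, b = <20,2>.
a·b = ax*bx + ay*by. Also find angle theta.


a·b = -20*20 - 5*2 = -400 - 10 = -410
|a| = sqrt(400+25) = 20.6155
|b| = sqrt(400+4) = 20.0998
cos(theta) = -410/(sqrt(425)*sqrt(404)) = -410/sqrt(171700) = -0.989461
theta = arccos(-410/sqrt(171700)) = 171.6743 degrees

a·b = -410, theta = 171.6743 deg


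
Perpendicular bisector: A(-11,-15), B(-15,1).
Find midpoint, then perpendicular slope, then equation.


Midpoint = (-13, -7)
Slope of AB = dy/dx = 16/(-4) = -4.0000
Perp slope = -dx/dy = 4/16 = 0.2500
b = My - (perp slope)*Mx = -7 + (-4*(-13))/16 = -7 + 3.2500 = -3.7500

y = 0.2500x - 3.7500


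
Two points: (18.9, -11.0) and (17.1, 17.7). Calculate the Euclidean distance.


dx = 17.1 - 18.9 = -1.8
dy = 17.7 + 11.0 = 28.7
d = sqrt(3.24 + 823.69) = sqrt(826.93) = 28.7564

28.7564


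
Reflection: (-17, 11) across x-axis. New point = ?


Reflection rule for x-axis: (x, -y)
(-17, 11) -> (-17, -11)

(-17, -11)


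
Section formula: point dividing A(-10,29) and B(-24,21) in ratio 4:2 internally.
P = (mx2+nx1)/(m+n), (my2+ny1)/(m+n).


Px = (4*(-24) + 2*(-10))/6 = -116/6 = -19.3333
Py = (4*21 + 2*29)/6 = 142/6 = 23.6667

P = (-19.3333, 23.6667)


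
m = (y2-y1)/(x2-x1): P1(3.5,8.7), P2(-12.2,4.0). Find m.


dy = 4.0 - 8.7 = -4.7
dx = -12.2 - 3.5 = -15.7
m = -4.7/(-15.7) = 0.2994

m = 0.2994


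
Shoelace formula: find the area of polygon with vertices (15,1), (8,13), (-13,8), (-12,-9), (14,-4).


sum(xi*y_{i+1}) = 15*13 + 8*8 - 13*(-9) - 12*(-4) + 14*1 = 438
sum(yi*x_{i+1}) = 1*8 + 13*(-13) + 8*(-12) - 9*14 - 4*15 = -443
Area = |438 + 443|/2 = 881/2 = 440.5000

440.5000 sq units


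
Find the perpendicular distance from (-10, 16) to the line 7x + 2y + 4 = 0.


|7*(-10) + 2*16 + 4| = |-34| = 34
sqrt(49 + 4) = sqrt(53) = 7.2801
d = 34/sqrt(53) = 4.6703

4.6703


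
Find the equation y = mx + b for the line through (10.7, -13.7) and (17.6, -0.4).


m = (13.3)/(6.9) = 1.9275
b = y1 - m*x1 = -13.7 - (13.3*10.7)/(6.9) = -13.7 - 20.6246 = -34.3246

y = 1.9275x - 34.3246


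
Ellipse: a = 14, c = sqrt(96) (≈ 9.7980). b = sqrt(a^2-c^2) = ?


b^2 = 14^2 - (sqrt(96))^2 = 196 - 96 = 100
b = sqrt(100) = 10

b = 10


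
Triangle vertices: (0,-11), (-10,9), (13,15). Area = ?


0*(9-15) = 0
-10*(15+ 11) = -260
13*(-11-9) = -260
sum = -520
Area = |-520|/2 = 260.0000

260.0000 sq units


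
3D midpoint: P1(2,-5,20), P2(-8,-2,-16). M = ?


Mx = (2- 8)/2 = -3.0000
My = (-5- 2)/2 = -3.5000
Mz = (20- 16)/2 = 2.0000

M = (-3.0000, -3.5000, 2.0000)


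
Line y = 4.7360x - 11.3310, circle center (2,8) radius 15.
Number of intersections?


Substitute y = 4.7360x - 11.3310: (x-2)^2 + (4.7360x- 11.3310-8)^2 = 225
Expand to Ax^2 + Bx + C = 0, where b-k = -19.331
A = 1+m^2 = 23.429696
B = 2(m(b-k) - h) = 2(4.7360*(-19.331) - 2) = -187.103232
C = h^2 + (b-k)^2 - r^2 = 4 + 373.687561 - 225 = 152.687561
disc = B^2-4AC = 35007.6194 - 14309.6925 = 20697.9269
disc > 0

2 intersection points


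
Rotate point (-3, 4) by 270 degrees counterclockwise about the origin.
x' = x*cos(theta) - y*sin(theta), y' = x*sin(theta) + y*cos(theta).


cos(270) = 0, sin(270) = -1
x' = -3*0 - 4*(-1) = 4
y' = -3*(-1) + 4*0 = 3

(4, 3)


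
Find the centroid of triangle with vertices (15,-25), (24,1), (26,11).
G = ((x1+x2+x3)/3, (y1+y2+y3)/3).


Gx = (15+24+26)/3 = 65/3 = 21.6667
Gy = (-25+1+11)/3 = -13/3 = -4.3333

G = (21.6667, -4.3333)


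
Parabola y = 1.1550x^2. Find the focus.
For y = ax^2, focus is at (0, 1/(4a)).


a = 1.1550
4a = 4.6200
focus = (0, 1/4.6200) = (0, 0.2165)

Focus = (0, 0.2165)


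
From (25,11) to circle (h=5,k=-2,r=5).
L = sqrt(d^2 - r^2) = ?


d = sqrt((25-5)^2 + (11+ 2)^2) = sqrt(400+169) = 23.8537
L = sqrt(569.0000 - 25) = sqrt(544.0000) = 23.3238

23.3238


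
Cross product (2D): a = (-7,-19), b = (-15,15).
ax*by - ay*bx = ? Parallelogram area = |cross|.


cross = -7*15 + 19*(-15) = -105 - 285 = -390
Parallelogram area = |-390| = 390

cross = -390, parallelogram area = 390


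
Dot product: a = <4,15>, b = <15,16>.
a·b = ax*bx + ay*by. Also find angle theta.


a·b = 4*15 + 15*16 = 60 + 240 = 300
|a| = sqrt(16+225) = 15.5242
|b| = sqrt(225+256) = 21.9317
cos(theta) = 300/(sqrt(241)*sqrt(481)) = 300/sqrt(115921) = 0.881130
theta = arccos(300/sqrt(115921)) = 28.2210 degrees

a·b = 300, theta = 28.2210 deg


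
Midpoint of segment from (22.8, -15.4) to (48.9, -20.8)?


Mx = (22.8 + 48.9)/2 = 71.7/2 = 35.8500
My = (-15.4 - 20.8)/2 = -36.2/2 = -18.1000

(35.8500, -18.1000)


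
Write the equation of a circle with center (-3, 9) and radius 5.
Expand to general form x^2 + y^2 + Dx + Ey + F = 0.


(x+ 3)^2 + (y-9)^2 = 5^2
D = -2h = 6, E = -2k = -18
F = h^2+k^2-r^2 = 9+81-25 = 65

x^2 + y^2 + 6x - 18y + 65 = 0


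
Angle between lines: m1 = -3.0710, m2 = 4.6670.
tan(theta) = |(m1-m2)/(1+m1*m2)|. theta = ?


m1-m2 = -7.738
1+m1*m2 = -13.332357
tan(theta) = |-7.738/(-13.332357)| = 0.580392
theta = arctan(|-7.738/(-13.332357)|) = 30.1306 degrees (acute angle)

30.1306 degrees


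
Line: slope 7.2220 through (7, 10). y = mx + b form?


y - 10 = 7.2220(x - 7)
y = 7.2220x + 10 - 7.2220*7
y = 7.2220x - 40.5540

y = 7.2220x - 40.5540


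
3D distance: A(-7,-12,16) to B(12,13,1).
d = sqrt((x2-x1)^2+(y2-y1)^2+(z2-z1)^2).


dx=19, dy=25, dz=-15
d = sqrt(361+625+225) = sqrt(1211) = 34.7994

34.7994


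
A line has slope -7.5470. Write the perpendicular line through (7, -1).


Perpendicular slope = -1/m1 = -1/(-7.5470) = 0.1325
b2 = y0 - m2*x0 = -1 + 7/(-7.5470) = -1 - 0.9275 = -1.9275

y = 0.1325x - 1.9275


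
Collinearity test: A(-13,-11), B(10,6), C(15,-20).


-13*(6+ 20) + 10*(-20+ 11) + 15*(-11-6)
= -338 - 90 - 255 = -683

No, not collinear (determinant = -683)


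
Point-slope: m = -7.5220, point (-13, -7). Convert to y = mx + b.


y + 7 = -7.5220(x + 13)
y = -7.5220x - 7 + 7.5220*(-13)
y = -7.5220x - 104.7860

y = -7.5220x - 104.7860


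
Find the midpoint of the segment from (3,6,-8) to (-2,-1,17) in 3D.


Mx = (3- 2)/2 = 0.5000
My = (6- 1)/2 = 2.5000
Mz = (-8+17)/2 = 4.5000

M = (0.5000, 2.5000, 4.5000)


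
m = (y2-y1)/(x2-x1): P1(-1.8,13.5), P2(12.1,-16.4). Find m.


dy = -16.4 - 13.5 = -29.9
dx = 12.1 + 1.8 = 13.9
m = -29.9/13.9 = -2.1511

m = -2.1511


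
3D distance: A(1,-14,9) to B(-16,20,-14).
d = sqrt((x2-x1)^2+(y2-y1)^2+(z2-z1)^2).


dx=-17, dy=34, dz=-23
d = sqrt(289+1156+529) = sqrt(1974) = 44.4297

44.4297


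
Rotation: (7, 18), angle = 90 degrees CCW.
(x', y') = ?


cos(90) = 0, sin(90) = 1
x' = 7*0 - 18*1 = -18
y' = 7*1 + 18*0 = 7

(-18, 7)


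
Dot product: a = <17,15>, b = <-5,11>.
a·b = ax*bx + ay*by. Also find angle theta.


a·b = 17*(-5) + 15*11 = -85 + 165 = 80
|a| = sqrt(289+225) = 22.6716
|b| = sqrt(25+121) = 12.0830
cos(theta) = 80/(sqrt(514)*sqrt(146)) = 80/sqrt(75044) = 0.292033
theta = arccos(80/sqrt(75044)) = 73.0203 degrees

a·b = 80, theta = 73.0203 deg


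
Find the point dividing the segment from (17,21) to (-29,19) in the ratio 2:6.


Px = (2*(-29) + 6*17)/8 = 44/8 = 5.5000
Py = (2*19 + 6*21)/8 = 164/8 = 20.5000

P = (5.5000, 20.5000)


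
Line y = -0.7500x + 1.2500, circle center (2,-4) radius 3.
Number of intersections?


Substitute y = -0.7500x + 1.2500: (x-2)^2 + (-0.7500x+1.2500+ 4)^2 = 9
Expand to Ax^2 + Bx + C = 0, where b-k = 5.25
A = 1+m^2 = 1.5625
B = 2(m(b-k) - h) = 2(-0.7500*5.25 - 2) = -11.875
C = h^2 + (b-k)^2 - r^2 = 4 + 27.5625 - 9 = 22.5625
disc = B^2-4AC = 141.0156 - 141.0156 = 0
disc = 0

1 intersection point (tangent)


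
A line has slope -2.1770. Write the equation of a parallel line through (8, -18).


Parallel lines have equal slopes.
m2 = -2.1770
b2 = -18 + 2.1770*8 = -0.5840

y = -2.1770x - 0.5840


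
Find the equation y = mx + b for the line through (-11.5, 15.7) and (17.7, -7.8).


m = (-23.5)/(29.2) = -0.8048
b = y1 - m*x1 = 15.7 - (-23.5*(-11.5))/(29.2) = 15.7 - 9.2551 = 6.4449

y = -0.8048x + 6.4449


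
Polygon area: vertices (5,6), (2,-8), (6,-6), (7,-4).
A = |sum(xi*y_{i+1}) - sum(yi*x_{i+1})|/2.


sum(xi*y_{i+1}) = 5*(-8) + 2*(-6) + 6*(-4) + 7*6 = -34
sum(yi*x_{i+1}) = 6*2 - 8*6 - 6*7 - 4*5 = -98
Area = |-34 + 98|/2 = 64/2 = 32.0000

32.0000 sq units


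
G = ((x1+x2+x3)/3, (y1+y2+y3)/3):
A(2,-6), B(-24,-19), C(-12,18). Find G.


Gx = (2- 24- 12)/3 = -34/3 = -11.3333
Gy = (-6- 19+18)/3 = -7/3 = -2.3333

G = (-11.3333, -2.3333)


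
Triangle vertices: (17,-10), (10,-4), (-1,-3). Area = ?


17*(-4+ 3) = -17
10*(-3+ 10) = 70
-1*(-10+ 4) = 6
sum = 59
Area = |59|/2 = 29.5000

29.5000 sq units


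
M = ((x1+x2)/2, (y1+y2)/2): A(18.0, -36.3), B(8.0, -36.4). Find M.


Mx = (18.0 + 8.0)/2 = 26.0/2 = 13.0000
My = (-36.3 - 36.4)/2 = -72.7/2 = -36.3500

(13.0000, -36.3500)


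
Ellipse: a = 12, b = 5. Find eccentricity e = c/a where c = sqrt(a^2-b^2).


c = sqrt(144-25) = sqrt(119) = 10.9087
e = c/a = sqrt(119)/12 = 0.9091

e = 0.9091


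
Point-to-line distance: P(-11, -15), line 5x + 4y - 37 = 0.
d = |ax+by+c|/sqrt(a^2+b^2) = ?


|5*(-11) + 4*(-15) - 37| = |-152| = 152
sqrt(25 + 16) = sqrt(41) = 6.4031
d = 152/sqrt(41) = 23.7384

23.7384


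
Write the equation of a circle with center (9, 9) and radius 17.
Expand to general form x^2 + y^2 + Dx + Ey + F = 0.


(x-9)^2 + (y-9)^2 = 17^2
D = -2h = -18, E = -2k = -18
F = h^2+k^2-r^2 = 81+81-289 = -127

x^2 + y^2 - 18x - 18y - 127 = 0


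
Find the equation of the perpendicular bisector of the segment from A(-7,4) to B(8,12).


Midpoint = (0.5, 8)
Slope of AB = dy/dx = 8/15 = 0.5333
Perp slope = -dx/dy = -15/8 = -1.8750
b = My - (perp slope)*Mx = 8 + (15*0.5)/8 = 8 + 0.9375 = 8.9375

y = -1.8750x + 8.9375


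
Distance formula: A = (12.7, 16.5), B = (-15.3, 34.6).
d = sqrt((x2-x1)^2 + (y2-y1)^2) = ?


dx = -15.3 - 12.7 = -28.0
dy = 34.6 - 16.5 = 18.1
d = sqrt(784.0 + 327.61) = sqrt(1111.61) = 33.3408

33.3408


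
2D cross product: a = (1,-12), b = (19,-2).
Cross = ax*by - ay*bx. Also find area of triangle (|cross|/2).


cross = 1*(-2) + 12*19 = -2 + 228 = 226
Triangle area = |226|/2 = 226/2 = 113.0000

cross = 226, triangle area = 113.0000


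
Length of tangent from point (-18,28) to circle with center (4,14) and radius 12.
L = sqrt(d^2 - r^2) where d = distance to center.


d = sqrt((-18-4)^2 + (28-14)^2) = sqrt(484+196) = 26.0768
L = sqrt(680.0000 - 144) = sqrt(536.0000) = 23.1517

23.1517


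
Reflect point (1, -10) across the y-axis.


Reflection rule for y-axis: (-x, y)
(1, -10) -> (-1, -10)

(-1, -10)


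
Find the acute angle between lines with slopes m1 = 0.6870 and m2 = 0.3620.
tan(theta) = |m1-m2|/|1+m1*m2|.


m1-m2 = 0.325
1+m1*m2 = 1.248694
tan(theta) = |0.325/1.248694| = 0.260272
theta = arctan(|0.325/1.248694|) = 14.5888 degrees (acute angle)

14.5888 degrees


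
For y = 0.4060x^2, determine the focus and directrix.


a = 0.4060
1/(4a) = 0.6158
Focus = (0, 0.6158)
Directrix: y = -0.6158

Focus = (0, 0.6158), Directrix: y = -0.6158


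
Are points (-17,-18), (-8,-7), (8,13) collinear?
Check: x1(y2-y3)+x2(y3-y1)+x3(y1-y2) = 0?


-17*(-7-13) - 8*(13+ 18) + 8*(-18+ 7)
= 340 - 248 - 88 = 4

No, not collinear (determinant = 4)


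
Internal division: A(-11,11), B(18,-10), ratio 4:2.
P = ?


Px = (4*18 + 2*(-11))/6 = 50/6 = 8.3333
Py = (4*(-10) + 2*11)/6 = -18/6 = -3.0000

P = (8.3333, -3.0000)


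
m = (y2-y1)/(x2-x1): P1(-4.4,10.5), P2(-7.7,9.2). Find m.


dy = 9.2 - 10.5 = -1.3
dx = -7.7 + 4.4 = -3.3
m = -1.3/(-3.3) = 0.3939

m = 0.3939


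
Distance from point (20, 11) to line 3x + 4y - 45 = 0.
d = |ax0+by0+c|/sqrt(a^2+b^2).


|3*20 + 4*11 - 45| = |59| = 59
sqrt(9 + 16) = sqrt(25) = 5.0000
d = 59/sqrt(25) = 11.8000

11.8000


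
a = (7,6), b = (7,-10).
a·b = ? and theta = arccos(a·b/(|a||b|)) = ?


a·b = 7*7 + 6*(-10) = 49 - 60 = -11
|a| = sqrt(49+36) = 9.2195
|b| = sqrt(49+100) = 12.2066
cos(theta) = -11/(sqrt(85)*sqrt(149)) = -11/sqrt(12665) = -0.097744
theta = arccos(-11/sqrt(12665)) = 95.6093 degrees

a·b = -11, theta = 95.6093 deg


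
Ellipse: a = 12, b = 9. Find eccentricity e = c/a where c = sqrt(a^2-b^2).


c = sqrt(144-81) = sqrt(63) = 7.9373
e = c/a = sqrt(63)/12 = 0.6614

e = 0.6614


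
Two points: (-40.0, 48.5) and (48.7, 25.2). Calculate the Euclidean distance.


dx = 48.7 + 40.0 = 88.7
dy = 25.2 - 48.5 = -23.3
d = sqrt(7867.69 + 542.89) = sqrt(8410.58) = 91.7092

91.7092


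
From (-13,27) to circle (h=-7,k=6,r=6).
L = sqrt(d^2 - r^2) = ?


d = sqrt((-13+ 7)^2 + (27-6)^2) = sqrt(36+441) = 21.8403
L = sqrt(477.0000 - 36) = sqrt(441.0000) = 21.0000

21.0000


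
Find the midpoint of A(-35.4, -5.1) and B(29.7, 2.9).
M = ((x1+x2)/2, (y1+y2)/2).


Mx = (-35.4 + 29.7)/2 = -5.7/2 = -2.8500
My = (-5.1 + 2.9)/2 = -2.2/2 = -1.1000

(-2.8500, -1.1000)


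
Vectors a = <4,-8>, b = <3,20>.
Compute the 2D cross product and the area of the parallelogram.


cross = 4*20 + 8*3 = 80 + 24 = 104
Parallelogram area = |104| = 104

cross = 104, parallelogram area = 104


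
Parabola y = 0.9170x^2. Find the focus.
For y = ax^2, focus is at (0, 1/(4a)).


a = 0.9170
4a = 3.6680
focus = (0, 1/3.6680) = (0, 0.2726)

Focus = (0, 0.2726)


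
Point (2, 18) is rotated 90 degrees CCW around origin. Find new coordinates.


cos(90) = 0, sin(90) = 1
x' = 2*0 - 18*1 = -18
y' = 2*1 + 18*0 = 2

(-18, 2)


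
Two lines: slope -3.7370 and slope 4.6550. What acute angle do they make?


m1-m2 = -8.392
1+m1*m2 = -16.395735
tan(theta) = |-8.392/(-16.395735)| = 0.511840
theta = arctan(|-8.392/(-16.395735)|) = 27.1052 degrees (acute angle)

27.1052 degrees


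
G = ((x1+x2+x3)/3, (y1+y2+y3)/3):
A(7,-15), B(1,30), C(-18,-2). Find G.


Gx = (7+1- 18)/3 = -10/3 = -3.3333
Gy = (-15+30- 2)/3 = 13/3 = 4.3333

G = (-3.3333, 4.3333)


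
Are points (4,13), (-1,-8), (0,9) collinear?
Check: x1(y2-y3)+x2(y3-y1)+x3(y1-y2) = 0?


4*(-8-9) - 1*(9-13) + 0*(13+ 8)
= -68 + 4 + 0 = -64

No, not collinear (determinant = -64)


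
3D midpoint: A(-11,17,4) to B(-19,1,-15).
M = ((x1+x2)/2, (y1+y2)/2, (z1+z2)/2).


Mx = (-11- 19)/2 = -15.0000
My = (17+1)/2 = 9.0000
Mz = (4- 15)/2 = -5.5000

M = (-15.0000, 9.0000, -5.5000)


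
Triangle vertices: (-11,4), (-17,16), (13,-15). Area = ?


-11*(16+ 15) = -341
-17*(-15-4) = 323
13*(4-16) = -156
sum = -174
Area = |-174|/2 = 87.0000

87.0000 sq units


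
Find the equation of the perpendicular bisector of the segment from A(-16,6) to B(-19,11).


Midpoint = (-17.5, 8.5)
Slope of AB = dy/dx = 5/(-3) = -1.6667
Perp slope = -dx/dy = 3/5 = 0.6000
b = My - (perp slope)*Mx = 8.5 + (-3*(-17.5))/5 = 8.5 + 10.5000 = 19.0000

y = 0.6000x + 19.0000


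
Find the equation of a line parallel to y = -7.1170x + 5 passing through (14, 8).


Parallel lines have equal slopes.
m2 = -7.1170
b2 = 8 + 7.1170*14 = 107.6380

y = -7.1170x + 107.6380


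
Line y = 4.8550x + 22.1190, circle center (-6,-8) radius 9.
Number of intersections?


Substitute y = 4.8550x + 22.1190: (x+ 6)^2 + (4.8550x+22.1190+ 8)^2 = 81
Expand to Ax^2 + Bx + C = 0, where b-k = 30.119
A = 1+m^2 = 24.571025
B = 2(m(b-k) - h) = 2(4.8550*30.119 + 6) = 304.45549
C = h^2 + (b-k)^2 - r^2 = 36 + 907.154161 - 81 = 862.154161
disc = B^2-4AC = 92693.1454 - 84736.0458 = 7957.0996
disc > 0

2 intersection points


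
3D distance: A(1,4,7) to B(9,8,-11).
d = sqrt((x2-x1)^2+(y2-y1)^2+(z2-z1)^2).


dx=8, dy=4, dz=-18
d = sqrt(64+16+324) = sqrt(404) = 20.0998

20.0998


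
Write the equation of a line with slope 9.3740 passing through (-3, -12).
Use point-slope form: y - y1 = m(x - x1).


y + 12 = 9.3740(x + 3)
y = 9.3740x - 12 - 9.3740*(-3)
y = 9.3740x + 16.1220

y = 9.3740x + 16.1220


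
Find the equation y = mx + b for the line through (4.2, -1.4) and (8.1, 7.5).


m = (8.9)/(3.9) = 2.2821
b = y1 - m*x1 = -1.4 - (8.9*4.2)/(3.9) = -1.4 - 9.5846 = -10.9846

y = 2.2821x - 10.9846


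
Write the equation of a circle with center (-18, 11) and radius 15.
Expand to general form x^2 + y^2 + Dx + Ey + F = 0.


(x+ 18)^2 + (y-11)^2 = 15^2
D = -2h = 36, E = -2k = -22
F = h^2+k^2-r^2 = 324+121-225 = 220

x^2 + y^2 + 36x - 22y + 220 = 0


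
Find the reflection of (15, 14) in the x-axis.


Reflection rule for x-axis: (x, -y)
(15, 14) -> (15, -14)

(15, -14)


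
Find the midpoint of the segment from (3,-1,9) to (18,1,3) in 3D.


Mx = (3+18)/2 = 10.5000
My = (-1+1)/2 = 0
Mz = (9+3)/2 = 6.0000

M = (10.5000, 0, 6.0000)


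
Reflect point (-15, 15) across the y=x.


Reflection rule for y=x: (y, x)
(-15, 15) -> (15, -15)

(15, -15)


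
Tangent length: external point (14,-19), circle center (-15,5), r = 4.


d = sqrt((14+ 15)^2 + (-19-5)^2) = sqrt(841+576) = 37.6431
L = sqrt(1417.0000 - 16) = sqrt(1401.0000) = 37.4299

37.4299


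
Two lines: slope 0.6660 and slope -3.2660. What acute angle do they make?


m1-m2 = 3.932
1+m1*m2 = -1.175156
tan(theta) = |3.932/(-1.175156)| = 3.345939
theta = arctan(|3.932/(-1.175156)|) = 73.3602 degrees (acute angle)

73.3602 degrees


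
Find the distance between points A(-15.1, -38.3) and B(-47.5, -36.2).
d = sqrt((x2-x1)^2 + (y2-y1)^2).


dx = -47.5 + 15.1 = -32.4
dy = -36.2 + 38.3 = 2.1
d = sqrt(1049.76 + 4.41) = sqrt(1054.17) = 32.4680

32.4680


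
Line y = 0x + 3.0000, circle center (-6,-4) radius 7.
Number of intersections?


Substitute y = 0x + 3.0000: (x+ 6)^2 + (0x+3.0000+ 4)^2 = 49
Expand to Ax^2 + Bx + C = 0, where b-k = 7
A = 1+m^2 = 1
B = 2(m(b-k) - h) = 2(0*7 + 6) = 12
C = h^2 + (b-k)^2 - r^2 = 36 + 49 - 49 = 36
disc = B^2-4AC = 144.0000 - 144.0000 = 0
disc = 0

1 intersection point (tangent)


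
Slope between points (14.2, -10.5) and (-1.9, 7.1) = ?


dy = 7.1 + 10.5 = 17.6
dx = -1.9 - 14.2 = -16.1
m = 17.6/(-16.1) = -1.0932

m = -1.0932


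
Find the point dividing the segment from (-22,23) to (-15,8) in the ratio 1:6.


Px = (1*(-15) + 6*(-22))/7 = -147/7 = -21.0000
Py = (1*8 + 6*23)/7 = 146/7 = 20.8571

P = (-21.0000, 20.8571)


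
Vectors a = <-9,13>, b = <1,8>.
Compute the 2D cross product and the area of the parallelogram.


cross = -9*8 - 13*1 = -72 - 13 = -85
Parallelogram area = |-85| = 85

cross = -85, parallelogram area = 85


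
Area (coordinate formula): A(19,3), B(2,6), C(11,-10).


19*(6+ 10) = 304
2*(-10-3) = -26
11*(3-6) = -33
sum = 245
Area = |245|/2 = 122.5000

122.5000 sq units


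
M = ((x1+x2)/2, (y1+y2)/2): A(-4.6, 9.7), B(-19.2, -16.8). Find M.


Mx = (-4.6 - 19.2)/2 = -23.8/2 = -11.9000
My = (9.7 - 16.8)/2 = -7.1/2 = -3.5500

(-11.9000, -3.5500)


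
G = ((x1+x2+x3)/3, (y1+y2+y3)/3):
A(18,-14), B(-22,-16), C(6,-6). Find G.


Gx = (18- 22+6)/3 = 2/3 = 0.6667
Gy = (-14- 16- 6)/3 = -36/3 = -12.0000

G = (0.6667, -12.0000)


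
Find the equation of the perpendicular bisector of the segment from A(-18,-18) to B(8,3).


Midpoint = (-5, -7.5)
Slope of AB = dy/dx = 21/26 = 0.8077
Perp slope = -dx/dy = -26/21 = -1.2381
b = My - (perp slope)*Mx = -7.5 + (26*(-5))/21 = -7.5 - 6.1905 = -13.6905

y = -1.2381x - 13.6905


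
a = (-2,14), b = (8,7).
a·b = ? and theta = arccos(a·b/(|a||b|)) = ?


a·b = -2*8 + 14*7 = -16 + 98 = 82
|a| = sqrt(4+196) = 14.1421
|b| = sqrt(64+49) = 10.6301
cos(theta) = 82/(sqrt(200)*sqrt(113)) = 82/sqrt(22600) = 0.545456
theta = arccos(82/sqrt(22600)) = 56.9442 degrees

a·b = 82, theta = 56.9442 deg


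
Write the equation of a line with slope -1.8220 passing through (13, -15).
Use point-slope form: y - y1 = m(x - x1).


y + 15 = -1.8220(x - 13)
y = -1.8220x - 15 + 1.8220*13
y = -1.8220x + 8.6860

y = -1.8220x + 8.6860


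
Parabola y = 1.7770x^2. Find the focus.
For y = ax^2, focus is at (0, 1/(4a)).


a = 1.7770
4a = 7.1080
focus = (0, 1/7.1080) = (0, 0.1407)

Focus = (0, 0.1407)


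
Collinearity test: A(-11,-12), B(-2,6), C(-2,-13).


-11*(6+ 13) - 2*(-13+ 12) - 2*(-12-6)
= -209 + 2 + 36 = -171

No, not collinear (determinant = -171)


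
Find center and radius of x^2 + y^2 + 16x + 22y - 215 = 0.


h = -D/2 = -16/2 = -8
k = -E/2 = -22/2 = -11
r^2 = h^2 + k^2 - F = 64 + 121 + 215 = 400
r = 20

Center (-8, -11), radius = 20


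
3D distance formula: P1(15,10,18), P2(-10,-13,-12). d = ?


dx=-25, dy=-23, dz=-30
d = sqrt(625+529+900) = sqrt(2054) = 45.3211

45.3211


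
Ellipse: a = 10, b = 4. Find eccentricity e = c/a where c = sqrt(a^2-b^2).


c = sqrt(100-16) = sqrt(84) = 9.1652
e = c/a = sqrt(84)/10 = 0.9165

e = 0.9165


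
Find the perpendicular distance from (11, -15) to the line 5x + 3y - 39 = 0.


|5*11 + 3*(-15) - 39| = |-29| = 29
sqrt(25 + 9) = sqrt(34) = 5.8310
d = 29/sqrt(34) = 4.9735

4.9735


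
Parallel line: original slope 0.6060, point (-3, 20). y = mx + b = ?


Parallel lines have equal slopes.
m2 = 0.6060
b2 = 20 - 0.6060*(-3) = 21.8180

y = 0.6060x + 21.8180


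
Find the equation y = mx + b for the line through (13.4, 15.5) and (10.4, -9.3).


m = (-24.8)/(-3.0) = 8.2667
b = y1 - m*x1 = 15.5 - (-24.8*13.4)/(-3.0) = 15.5 - 110.7733 = -95.2733

y = 8.2667x - 95.2733


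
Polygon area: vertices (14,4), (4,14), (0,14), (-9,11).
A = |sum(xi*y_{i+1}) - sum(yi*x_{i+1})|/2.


sum(xi*y_{i+1}) = 14*14 + 4*14 + 0*11 - 9*4 = 216
sum(yi*x_{i+1}) = 4*4 + 14*0 + 14*(-9) + 11*14 = 44
Area = |216 - 44|/2 = 172/2 = 86.0000

86.0000 sq units


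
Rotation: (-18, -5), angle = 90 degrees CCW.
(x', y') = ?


cos(90) = 0, sin(90) = 1
x' = -18*0 + 5*1 = 5
y' = -18*1 - 5*0 = -18

(5, -18)


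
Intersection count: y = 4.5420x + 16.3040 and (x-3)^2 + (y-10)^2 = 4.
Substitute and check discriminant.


Substitute y = 4.5420x + 16.3040: (x-3)^2 + (4.5420x+16.3040-10)^2 = 4
Expand to Ax^2 + Bx + C = 0, where b-k = 6.304
A = 1+m^2 = 21.629764
B = 2(m(b-k) - h) = 2(4.5420*6.304 - 3) = 51.265536
C = h^2 + (b-k)^2 - r^2 = 9 + 39.740416 - 4 = 44.740416
disc = B^2-4AC = 2628.1552 - 3870.8986 = -1242.7434
disc < 0

0 intersection points


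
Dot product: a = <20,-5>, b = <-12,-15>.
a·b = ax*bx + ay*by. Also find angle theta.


a·b = 20*(-12) - 5*(-15) = -240 + 75 = -165
|a| = sqrt(400+25) = 20.6155
|b| = sqrt(144+225) = 19.2094
cos(theta) = -165/(sqrt(425)*sqrt(369)) = -165/sqrt(156825) = -0.416655
theta = arccos(-165/sqrt(156825)) = 114.6236 degrees

a·b = -165, theta = 114.6236 deg


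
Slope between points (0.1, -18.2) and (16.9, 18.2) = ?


dy = 18.2 + 18.2 = 36.4
dx = 16.9 - 0.1 = 16.8
m = 36.4/16.8 = 2.1667

m = 2.1667


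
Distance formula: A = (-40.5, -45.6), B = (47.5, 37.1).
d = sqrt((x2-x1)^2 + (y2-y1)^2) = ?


dx = 47.5 + 40.5 = 88.0
dy = 37.1 + 45.6 = 82.7
d = sqrt(7744.0 + 6839.29) = sqrt(14583.29) = 120.7613

120.7613


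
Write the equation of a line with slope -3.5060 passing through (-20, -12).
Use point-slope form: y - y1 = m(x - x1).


y + 12 = -3.5060(x + 20)
y = -3.5060x - 12 + 3.5060*(-20)
y = -3.5060x - 82.1200

y = -3.5060x - 82.1200


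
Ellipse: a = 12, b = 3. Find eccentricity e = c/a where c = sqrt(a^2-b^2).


c = sqrt(144-9) = sqrt(135) = 11.6190
e = c/a = sqrt(135)/12 = 0.9682

e = 0.9682


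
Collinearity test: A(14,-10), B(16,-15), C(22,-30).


14*(-15+ 30) + 16*(-30+ 10) + 22*(-10+ 15)
= 210 - 320 + 110 = 0

Yes, collinear (determinant = 0)


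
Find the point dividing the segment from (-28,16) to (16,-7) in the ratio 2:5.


Px = (2*16 + 5*(-28))/7 = -108/7 = -15.4286
Py = (2*(-7) + 5*16)/7 = 66/7 = 9.4286

P = (-15.4286, 9.4286)


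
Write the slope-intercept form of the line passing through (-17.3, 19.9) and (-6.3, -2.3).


m = (-22.2)/(11.0) = -2.0182
b = y1 - m*x1 = 19.9 - (-22.2*(-17.3))/(11.0) = 19.9 - 34.9145 = -15.0145

y = -2.0182x - 15.0145


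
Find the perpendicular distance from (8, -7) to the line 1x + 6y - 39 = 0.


|1*8 + 6*(-7) - 39| = |-73| = 73
sqrt(1 + 36) = sqrt(37) = 6.0828
d = 73/sqrt(37) = 12.0011

12.0011


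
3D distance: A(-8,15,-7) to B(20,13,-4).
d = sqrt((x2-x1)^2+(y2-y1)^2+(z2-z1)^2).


dx=28, dy=-2, dz=3
d = sqrt(784+4+9) = sqrt(797) = 28.2312

28.2312


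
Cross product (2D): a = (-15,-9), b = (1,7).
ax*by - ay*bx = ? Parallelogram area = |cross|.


cross = -15*7 + 9*1 = -105 + 9 = -96
Parallelogram area = |-96| = 96

cross = -96, parallelogram area = 96


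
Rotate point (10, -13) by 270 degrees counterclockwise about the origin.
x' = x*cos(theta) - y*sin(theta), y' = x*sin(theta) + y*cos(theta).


cos(270) = 0, sin(270) = -1
x' = 10*0 + 13*(-1) = -13
y' = 10*(-1) - 13*0 = -10

(-13, -10)


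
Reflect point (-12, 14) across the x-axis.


Reflection rule for x-axis: (x, -y)
(-12, 14) -> (-12, -14)

(-12, -14)


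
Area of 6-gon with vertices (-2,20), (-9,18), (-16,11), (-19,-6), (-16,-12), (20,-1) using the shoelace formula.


sum(xi*y_{i+1}) = -2*18 - 9*11 - 16*(-6) - 19*(-12) - 16*(-1) + 20*20 = 605
sum(yi*x_{i+1}) = 20*(-9) + 18*(-16) + 11*(-19) - 6*(-16) - 12*20 - 1*(-2) = -819
Area = |605 + 819|/2 = 1424/2 = 712.0000

712.0000 sq units


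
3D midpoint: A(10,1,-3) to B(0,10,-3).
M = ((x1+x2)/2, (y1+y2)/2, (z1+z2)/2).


Mx = (10+0)/2 = 5.0000
My = (1+10)/2 = 5.5000
Mz = (-3- 3)/2 = -3.0000

M = (5.0000, 5.5000, -3.0000)


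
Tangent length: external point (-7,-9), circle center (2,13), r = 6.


d = sqrt((-7-2)^2 + (-9-13)^2) = sqrt(81+484) = 23.7697
L = sqrt(565.0000 - 36) = sqrt(529.0000) = 23.0000

23.0000


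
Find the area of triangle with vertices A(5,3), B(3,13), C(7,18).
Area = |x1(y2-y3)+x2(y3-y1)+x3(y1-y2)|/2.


5*(13-18) = -25
3*(18-3) = 45
7*(3-13) = -70
sum = -50
Area = |-50|/2 = 25.0000

25.0000 sq units


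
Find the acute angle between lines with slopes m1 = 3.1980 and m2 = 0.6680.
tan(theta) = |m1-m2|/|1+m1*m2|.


m1-m2 = 2.53
1+m1*m2 = 3.136264
tan(theta) = |2.53/3.136264| = 0.806692
theta = arctan(|2.53/3.136264|) = 38.8929 degrees (acute angle)

38.8929 degrees


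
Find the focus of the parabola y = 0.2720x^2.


a = 0.2720
4a = 1.0880
focus = (0, 1/1.0880) = (0, 0.9191)

Focus = (0, 0.9191)


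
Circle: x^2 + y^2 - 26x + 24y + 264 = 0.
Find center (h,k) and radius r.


h = -D/2 = 26/2 = 13
k = -E/2 = -24/2 = -12
r^2 = h^2 + k^2 - F = 169 + 144 - 264 = 49
r = 7

Center (13, -12), radius = 7


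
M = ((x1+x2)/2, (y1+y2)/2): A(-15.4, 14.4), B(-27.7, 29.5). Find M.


Mx = (-15.4 - 27.7)/2 = -43.1/2 = -21.5500
My = (14.4 + 29.5)/2 = 43.9/2 = 21.9500

(-21.5500, 21.9500)


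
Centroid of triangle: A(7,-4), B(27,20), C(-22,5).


Gx = (7+27- 22)/3 = 12/3 = 4.0000
Gy = (-4+20+5)/3 = 21/3 = 7.0000

G = (4.0000, 7.0000)


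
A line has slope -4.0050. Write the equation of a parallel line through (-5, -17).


Parallel lines have equal slopes.
m2 = -4.0050
b2 = -17 + 4.0050*(-5) = -37.0250

y = -4.0050x - 37.0250


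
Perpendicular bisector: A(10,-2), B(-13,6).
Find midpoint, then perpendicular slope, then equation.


Midpoint = (-1.5, 2)
Slope of AB = dy/dx = 8/(-23) = -0.3478
Perp slope = -dx/dy = 23/8 = 2.8750
b = My - (perp slope)*Mx = 2 + (-23*(-1.5))/8 = 2 + 4.3125 = 6.3125

y = 2.8750x + 6.3125


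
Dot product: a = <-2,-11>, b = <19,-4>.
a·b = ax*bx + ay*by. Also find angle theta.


a·b = -2*19 - 11*(-4) = -38 + 44 = 6
|a| = sqrt(4+121) = 11.1803
|b| = sqrt(361+16) = 19.4165
cos(theta) = 6/(sqrt(125)*sqrt(377)) = 6/sqrt(47125) = 0.027639
theta = arccos(6/sqrt(47125)) = 88.4162 degrees

a·b = 6, theta = 88.4162 deg


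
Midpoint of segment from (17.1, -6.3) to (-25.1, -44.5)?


Mx = (17.1 - 25.1)/2 = -8.0/2 = -4.0000
My = (-6.3 - 44.5)/2 = -50.8/2 = -25.4000

(-4.0000, -25.4000)


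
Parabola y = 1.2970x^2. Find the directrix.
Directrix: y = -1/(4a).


a = 1.2970
1/(4a) = 0.1928
directrix: y = -0.1928 = -0.1928

y = -0.1928


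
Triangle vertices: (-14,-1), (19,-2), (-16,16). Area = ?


-14*(-2-16) = 252
19*(16+ 1) = 323
-16*(-1+ 2) = -16
sum = 559
Area = |559|/2 = 279.5000

279.5000 sq units


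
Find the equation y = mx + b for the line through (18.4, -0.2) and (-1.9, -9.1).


m = (-8.9)/(-20.3) = 0.4384
b = y1 - m*x1 = -0.2 - (-8.9*18.4)/(-20.3) = -0.2 - 8.0670 = -8.2670

y = 0.4384x - 8.2670


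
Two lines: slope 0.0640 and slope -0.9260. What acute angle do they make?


m1-m2 = 0.99
1+m1*m2 = 0.940736
tan(theta) = |0.99/0.940736| = 1.052368
theta = arctan(|0.99/0.940736|) = 46.4616 degrees (acute angle)

46.4616 degrees


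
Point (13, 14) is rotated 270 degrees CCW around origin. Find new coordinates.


cos(270) = 0, sin(270) = -1
x' = 13*0 - 14*(-1) = 14
y' = 13*(-1) + 14*0 = -13

(14, -13)


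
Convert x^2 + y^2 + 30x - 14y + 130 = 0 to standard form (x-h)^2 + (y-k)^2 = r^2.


h = -D/2 = -30/2 = -15
k = -E/2 = 14/2 = 7
r^2 = h^2 + k^2 - F = 225 + 49 - 130 = 144
r = 12

Center (-15, 7), radius = 12


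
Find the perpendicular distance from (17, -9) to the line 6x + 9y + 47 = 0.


|6*17 + 9*(-9) + 47| = |68| = 68
sqrt(36 + 81) = sqrt(117) = 10.8167
d = 68/sqrt(117) = 6.2866

6.2866


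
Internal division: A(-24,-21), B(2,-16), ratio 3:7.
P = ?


Px = (3*2 + 7*(-24))/10 = -162/10 = -16.2000
Py = (3*(-16) + 7*(-21))/10 = -195/10 = -19.5000

P = (-16.2000, -19.5000)


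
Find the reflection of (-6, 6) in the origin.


Reflection rule for origin: (-x, -y)
(-6, 6) -> (6, -6)

(6, -6)


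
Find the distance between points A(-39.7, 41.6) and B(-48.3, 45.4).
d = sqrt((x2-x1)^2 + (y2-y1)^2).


dx = -48.3 + 39.7 = -8.6
dy = 45.4 - 41.6 = 3.8
d = sqrt(73.96 + 14.44) = sqrt(88.4) = 9.4021

9.4021


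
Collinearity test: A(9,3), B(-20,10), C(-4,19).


9*(10-19) - 20*(19-3) - 4*(3-10)
= -81 - 320 + 28 = -373

No, not collinear (determinant = -373)


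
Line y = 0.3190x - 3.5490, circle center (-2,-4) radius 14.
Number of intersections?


Substitute y = 0.3190x - 3.5490: (x+ 2)^2 + (0.3190x- 3.5490+ 4)^2 = 196
Expand to Ax^2 + Bx + C = 0, where b-k = 0.451
A = 1+m^2 = 1.101761
B = 2(m(b-k) - h) = 2(0.3190*0.451 + 2) = 4.287738
C = h^2 + (b-k)^2 - r^2 = 4 + 0.203401 - 196 = -191.796599
disc = B^2-4AC = 18.3847 + 845.2561 = 863.6408
disc > 0

2 intersection points


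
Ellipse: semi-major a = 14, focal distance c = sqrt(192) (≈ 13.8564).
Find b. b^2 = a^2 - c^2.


b^2 = 14^2 - (sqrt(192))^2 = 196 - 192 = 4
b = sqrt(4) = 2

b = 2


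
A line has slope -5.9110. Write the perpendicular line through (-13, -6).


Perpendicular slope = -1/m1 = -1/(-5.9110) = 0.1692
b2 = y0 - m2*x0 = -6 - 13/(-5.9110) = -6 + 2.1993 = -3.8007

y = 0.1692x - 3.8007


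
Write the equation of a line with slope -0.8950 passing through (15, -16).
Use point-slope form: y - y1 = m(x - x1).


y + 16 = -0.8950(x - 15)
y = -0.8950x - 16 + 0.8950*15
y = -0.8950x - 2.5750

y = -0.8950x - 2.5750


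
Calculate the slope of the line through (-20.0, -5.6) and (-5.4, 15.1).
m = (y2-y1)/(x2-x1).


dy = 15.1 + 5.6 = 20.7
dx = -5.4 + 20.0 = 14.6
m = 20.7/14.6 = 1.4178

m = 1.4178


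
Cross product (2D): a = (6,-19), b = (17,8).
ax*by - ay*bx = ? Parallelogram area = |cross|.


cross = 6*8 + 19*17 = 48 + 323 = 371
Parallelogram area = |371| = 371

cross = 371, parallelogram area = 371


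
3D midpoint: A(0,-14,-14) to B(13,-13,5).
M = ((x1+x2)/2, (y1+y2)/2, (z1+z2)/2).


Mx = (0+13)/2 = 6.5000
My = (-14- 13)/2 = -13.5000
Mz = (-14+5)/2 = -4.5000

M = (6.5000, -13.5000, -4.5000)


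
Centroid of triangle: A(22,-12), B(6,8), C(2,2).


Gx = (22+6+2)/3 = 30/3 = 10.0000
Gy = (-12+8+2)/3 = -2/3 = -0.6667

G = (10.0000, -0.6667)


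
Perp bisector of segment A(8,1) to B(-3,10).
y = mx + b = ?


Midpoint = (2.5, 5.5)
Slope of AB = dy/dx = 9/(-11) = -0.8182
Perp slope = -dx/dy = 11/9 = 1.2222
b = My - (perp slope)*Mx = 5.5 + (-11*2.5)/9 = 5.5 - 3.0556 = 2.4444

y = 1.2222x + 2.4444


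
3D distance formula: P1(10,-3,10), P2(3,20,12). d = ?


dx=-7, dy=23, dz=2
d = sqrt(49+529+4) = sqrt(582) = 24.1247

24.1247
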